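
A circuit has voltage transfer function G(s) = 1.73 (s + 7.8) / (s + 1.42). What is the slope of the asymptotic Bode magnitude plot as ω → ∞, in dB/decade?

0 dB/decade

With 1 zero and 1 pole, the high-frequency asymptotic slope is 20 × (1 − 1) = 0 dB/decade.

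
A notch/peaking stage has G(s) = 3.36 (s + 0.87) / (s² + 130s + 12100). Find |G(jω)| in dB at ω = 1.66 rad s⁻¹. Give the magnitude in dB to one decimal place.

-65.7 dB

|j1.66 + 0.87| = √(1.66² + 0.87²) = 1.874
|(j1.66)² + 130(j1.66) + 12100| = |12097 + j215.8| = 1.21e+04
|G(j1.66)| = 3.36 × 1.874 / 1.21e+04 = 0.00052047
20 log₁₀(0.00052047) = -65.67 dB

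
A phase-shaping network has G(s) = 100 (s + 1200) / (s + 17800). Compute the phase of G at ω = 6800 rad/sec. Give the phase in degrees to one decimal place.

∠(j6800 + 1200) = arctan(6800/1200) = 79.99°
∠(j6800 + 17800) = arctan(6800/17800) = 20.91°
∠G(j6800) = 79.99° − 20.91° = 59.08°

59.1°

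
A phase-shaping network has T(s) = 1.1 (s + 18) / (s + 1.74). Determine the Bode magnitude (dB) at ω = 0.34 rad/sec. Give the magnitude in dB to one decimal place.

21.0 dB

|j0.34 + 18| = √(0.34² + 18²) = 18
|j0.34 + 1.74| = √(0.34² + 1.74²) = 1.773
|T(j0.34)| = 1.1 × 18 / 1.773 = 11.17
20 log₁₀(11.17) = 20.96 dB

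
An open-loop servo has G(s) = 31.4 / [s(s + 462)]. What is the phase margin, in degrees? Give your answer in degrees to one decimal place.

Gain crossover: |G(jω)| = 1 at ω ≈ 0.068 rad/s.
∠G(j0.068) = −90° − arctan(0.068/462) ≈ -90.01°
PM = 180° + (-90.01°) = 89.99°

90.0°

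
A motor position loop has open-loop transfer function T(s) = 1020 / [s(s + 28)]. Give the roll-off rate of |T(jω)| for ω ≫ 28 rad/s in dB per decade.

With 0 zeros and 2 poles, the high-frequency asymptotic slope is 20 × (0 − 2) = -40 dB/decade.

-40 dB/decade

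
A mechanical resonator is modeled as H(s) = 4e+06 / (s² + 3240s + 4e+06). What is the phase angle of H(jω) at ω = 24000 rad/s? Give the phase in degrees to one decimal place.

∠[(j24000)² + 3240(j24000) + 4e+06] = ∠[-5.72e+08 + j7.776e+07] = 172.26°
∠H(j24000) = −172.26° = -172.26°

-172.3 deg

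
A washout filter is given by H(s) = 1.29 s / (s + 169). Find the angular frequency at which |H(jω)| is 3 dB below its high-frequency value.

169 rad s⁻¹

For a single-pole high-pass, the −3 dB point is at the pole: ω = 169 rad s⁻¹.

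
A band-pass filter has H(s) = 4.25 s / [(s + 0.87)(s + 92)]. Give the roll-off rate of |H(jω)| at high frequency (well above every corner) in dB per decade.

With 1 zero and 2 poles, the high-frequency asymptotic slope is 20 × (1 − 2) = -20 dB/decade.

-20 dB/decade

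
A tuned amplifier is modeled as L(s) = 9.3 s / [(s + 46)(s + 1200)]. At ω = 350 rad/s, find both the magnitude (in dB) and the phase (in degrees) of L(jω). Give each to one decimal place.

|j350| = 350
|j350 + 46| = √(350² + 46²) = 353
|j350 + 1200| = √(350² + 1200²) = 1250
|L(j350)| = 9.3 × 350 / (353 × 1250) = 0.0073766
20 log₁₀(0.0073766) = -42.64 dB
∠(j350) = 90.00°
∠(j350 + 46) = arctan(350/46) = 82.51°
∠(j350 + 1200) = arctan(350/1200) = 16.26°
∠L(j350) = 90.00° − (82.51° + 16.26°) = -8.77°

|L| = -42.6 dB, ∠L = -8.8°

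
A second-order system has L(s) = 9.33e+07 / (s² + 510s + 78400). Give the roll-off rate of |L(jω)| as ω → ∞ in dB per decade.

-40 dB/decade

With 0 zeros and 2 poles, the high-frequency asymptotic slope is 20 × (0 − 2) = -40 dB/decade.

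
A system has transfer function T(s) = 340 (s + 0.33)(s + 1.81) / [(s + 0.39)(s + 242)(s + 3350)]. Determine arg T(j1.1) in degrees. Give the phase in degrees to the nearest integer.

34°

∠(j1.1 + 0.33) = arctan(1.1/0.33) = 73.30°
∠(j1.1 + 1.81) = arctan(1.1/1.81) = 31.29°
∠(j1.1 + 0.39) = arctan(1.1/0.39) = 70.48°
∠(j1.1 + 242) = arctan(1.1/242) = 0.26°
∠(j1.1 + 3350) = arctan(1.1/3350) = 0.02°
∠T(j1.1) = 73.30° + 31.29° − (70.48° + 0.26° + 0.02°) = 33.83°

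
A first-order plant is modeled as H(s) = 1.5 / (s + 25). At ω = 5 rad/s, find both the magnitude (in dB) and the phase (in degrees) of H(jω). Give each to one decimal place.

|j5 + 25| = √(5² + 25²) = 25.5
|H(j5)| = 1.5 / 25.5 = 0.058835
20 log₁₀(0.058835) = -24.61 dB
∠(j5 + 25) = arctan(5/25) = 11.31°
∠H(j5) = −11.31° = -11.31°

|H| = -24.6 dB, ∠H = -11.3°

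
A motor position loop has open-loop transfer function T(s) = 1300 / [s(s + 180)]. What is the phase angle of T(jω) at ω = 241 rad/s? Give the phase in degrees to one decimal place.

-143.2 deg

∠(j241 + 180) = arctan(241/180) = 53.24°
∠(j241) = 90.00°
∠T(j241) = − (53.24° + 90.00°) = -143.24°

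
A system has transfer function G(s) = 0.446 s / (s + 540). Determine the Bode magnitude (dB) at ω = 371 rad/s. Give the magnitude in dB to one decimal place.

|j371| = 371
|j371 + 540| = √(371² + 540²) = 655.2
|G(j371)| = 0.446 × 371 / 655.2 = 0.25256
20 log₁₀(0.25256) = -11.95 dB

-12.0 dB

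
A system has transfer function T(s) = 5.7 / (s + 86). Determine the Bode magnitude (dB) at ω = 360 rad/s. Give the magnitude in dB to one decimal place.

-36.2 dB

|j360 + 86| = √(360² + 86²) = 370.1
|T(j360)| = 5.7 / 370.1 = 0.0154
20 log₁₀(0.0154) = -36.25 dB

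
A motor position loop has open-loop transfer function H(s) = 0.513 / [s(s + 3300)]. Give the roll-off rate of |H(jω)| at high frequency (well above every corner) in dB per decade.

With 0 zeros and 2 poles, the high-frequency asymptotic slope is 20 × (0 − 2) = -40 dB/decade.

-40 dB/decade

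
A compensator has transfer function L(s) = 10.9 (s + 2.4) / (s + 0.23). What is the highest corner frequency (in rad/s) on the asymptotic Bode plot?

2.4 rad/s

Break frequencies occur at each pole and zero magnitude: 0.23 rad/s, 2.4 rad/s.
The highest is 2.4 rad/s.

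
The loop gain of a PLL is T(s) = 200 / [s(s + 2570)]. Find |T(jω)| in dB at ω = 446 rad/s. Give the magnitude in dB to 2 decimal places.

|j446 + 2570| = √(446² + 2570²) = 2608
|j446| = 446
|T(j446)| = 200 / (2608 × 446) = 0.00017192
20 log₁₀(0.00017192) = -75.294 dB

-75.29 dB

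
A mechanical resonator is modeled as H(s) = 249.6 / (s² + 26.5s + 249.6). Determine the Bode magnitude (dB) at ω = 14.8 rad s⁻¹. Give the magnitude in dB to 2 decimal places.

|(j14.8)² + 26.5(j14.8) + 249.6| = |30.56 + j392.2| = 393.4
|H(j14.8)| = 249.6 / 393.4 = 0.63449
20 log₁₀(0.63449) = -3.952 dB

-3.95 dB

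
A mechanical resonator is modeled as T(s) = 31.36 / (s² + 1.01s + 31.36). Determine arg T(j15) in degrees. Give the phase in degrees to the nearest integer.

∠[(j15)² + 1.01(j15) + 31.36] = ∠[-193.64 + j15.15] = 175.53°
∠T(j15) = −175.53° = -175.53°

-176 deg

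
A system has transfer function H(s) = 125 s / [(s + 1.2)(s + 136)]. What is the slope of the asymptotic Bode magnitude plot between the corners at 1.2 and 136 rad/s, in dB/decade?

0 dB/decade

In this band the factors already past their corner are: 1 differentiator zero, pole at 1.2; net slope = 0 dB/decade.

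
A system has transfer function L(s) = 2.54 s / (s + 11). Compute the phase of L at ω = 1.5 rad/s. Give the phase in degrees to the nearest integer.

82 deg

∠(j1.5) = 90.00°
∠(j1.5 + 11) = arctan(1.5/11) = 7.77°
∠L(j1.5) = 90.00° − 7.77° = 82.23°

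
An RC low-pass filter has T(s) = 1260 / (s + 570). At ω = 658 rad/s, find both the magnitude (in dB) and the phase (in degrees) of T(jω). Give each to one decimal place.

|T| = 3.2 dB, ∠T = -49.1 deg

|j658 + 570| = √(658² + 570²) = 870.6
|T(j658)| = 1260 / 870.6 = 1.4474
20 log₁₀(1.4474) = 3.21 dB
∠(j658 + 570) = arctan(658/570) = 49.10°
∠T(j658) = −49.10° = -49.10°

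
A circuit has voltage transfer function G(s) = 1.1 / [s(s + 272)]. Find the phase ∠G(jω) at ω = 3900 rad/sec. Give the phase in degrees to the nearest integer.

∠(j3900 + 272) = arctan(3900/272) = 86.01°
∠(j3900) = 90.00°
∠G(j3900) = − (86.01° + 90.00°) = -176.01°

-176 deg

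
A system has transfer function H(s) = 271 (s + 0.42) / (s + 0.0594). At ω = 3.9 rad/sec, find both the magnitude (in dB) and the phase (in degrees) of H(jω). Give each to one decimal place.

|j3.9 + 0.42| = √(3.9² + 0.42²) = 3.923
|j3.9 + 0.0594| = √(3.9² + 0.0594²) = 3.9
|H(j3.9)| = 271 × 3.923 / 3.9 = 272.54
20 log₁₀(272.54) = 48.71 dB
∠(j3.9 + 0.42) = arctan(3.9/0.42) = 83.85°
∠(j3.9 + 0.0594) = arctan(3.9/0.0594) = 89.13°
∠H(j3.9) = 83.85° − 89.13° = -5.27°

|H| = 48.7 dB, ∠H = -5.3 deg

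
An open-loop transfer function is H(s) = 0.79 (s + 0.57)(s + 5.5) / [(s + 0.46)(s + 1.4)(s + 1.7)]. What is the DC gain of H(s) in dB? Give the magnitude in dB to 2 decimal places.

7.09 dB

H(0) = 0.79 × 0.57 × 5.5 / (0.46 × 1.4 × 1.7) = 2.2622
20 log₁₀(2.2622) = 7.091 dB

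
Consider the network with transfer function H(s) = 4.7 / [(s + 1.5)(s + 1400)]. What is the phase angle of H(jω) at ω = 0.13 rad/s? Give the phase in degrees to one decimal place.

∠(j0.13 + 1.5) = arctan(0.13/1.5) = 4.95°
∠(j0.13 + 1400) = arctan(0.13/1400) = 0.01°
∠H(j0.13) = − (4.95° + 0.01°) = -4.96°

-5.0°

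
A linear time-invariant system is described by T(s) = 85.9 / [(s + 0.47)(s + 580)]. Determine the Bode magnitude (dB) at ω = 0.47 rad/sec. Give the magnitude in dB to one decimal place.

|j0.47 + 0.47| = √(0.47² + 0.47²) = 0.6647
|j0.47 + 580| = √(0.47² + 580²) = 580
|T(j0.47)| = 85.9 / (0.6647 × 580) = 0.22282
20 log₁₀(0.22282) = -13.04 dB

-13.0 dB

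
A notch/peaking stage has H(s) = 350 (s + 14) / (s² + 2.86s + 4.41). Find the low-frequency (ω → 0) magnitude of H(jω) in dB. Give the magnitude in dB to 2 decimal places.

60.92 dB

H(0) = 350 × 14 / 4.41 = 1111.1
20 log₁₀(1111.1) = 60.915 dB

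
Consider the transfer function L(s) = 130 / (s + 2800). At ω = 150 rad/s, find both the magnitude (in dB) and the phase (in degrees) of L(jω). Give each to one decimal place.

|j150 + 2800| = √(150² + 2800²) = 2804
|L(j150)| = 130 / 2804 = 0.046362
20 log₁₀(0.046362) = -26.68 dB
∠(j150 + 2800) = arctan(150/2800) = 3.07°
∠L(j150) = −3.07° = -3.07°

|L| = -26.7 dB, ∠L = -3.1°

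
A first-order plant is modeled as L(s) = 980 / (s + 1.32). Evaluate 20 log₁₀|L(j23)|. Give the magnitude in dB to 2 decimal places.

|j23 + 1.32| = √(23² + 1.32²) = 23.04
|L(j23)| = 980 / 23.04 = 42.539
20 log₁₀(42.539) = 32.576 dB

32.58 dB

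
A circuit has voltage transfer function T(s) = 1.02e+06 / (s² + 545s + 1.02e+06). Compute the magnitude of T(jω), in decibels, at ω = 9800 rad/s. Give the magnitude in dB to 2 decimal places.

|(j9800)² + 545(j9800) + 1.02e+06| = |-9.502e+07 + j5.341e+06| = 9.517e+07
|T(j9800)| = 1.02e+06 / 9.517e+07 = 0.010718
20 log₁₀(0.010718) = -39.398 dB

-39.40 dB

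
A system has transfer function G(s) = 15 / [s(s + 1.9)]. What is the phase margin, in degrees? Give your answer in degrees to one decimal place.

Gain crossover: |G(jω)| = 1 at ω ≈ 3.65 rad s⁻¹.
∠G(j3.65) = −90° − arctan(3.65/1.9) ≈ -152.48°
PM = 180° + (-152.48°) = 27.52°

27.5°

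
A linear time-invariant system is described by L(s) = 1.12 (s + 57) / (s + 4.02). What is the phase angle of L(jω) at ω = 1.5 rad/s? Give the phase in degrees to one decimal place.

-19.0°

∠(j1.5 + 57) = arctan(1.5/57) = 1.51°
∠(j1.5 + 4.02) = arctan(1.5/4.02) = 20.46°
∠L(j1.5) = 1.51° − 20.46° = -18.95°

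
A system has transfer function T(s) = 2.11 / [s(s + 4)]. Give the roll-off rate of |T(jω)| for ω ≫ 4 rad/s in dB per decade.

With 0 zeros and 2 poles, the high-frequency asymptotic slope is 20 × (0 − 2) = -40 dB/decade.

-40 dB/decade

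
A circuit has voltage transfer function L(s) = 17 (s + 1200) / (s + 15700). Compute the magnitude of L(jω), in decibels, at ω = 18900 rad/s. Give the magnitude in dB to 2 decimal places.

22.35 dB

|j18900 + 1200| = √(18900² + 1200²) = 1.894e+04
|j18900 + 15700| = √(18900² + 15700²) = 2.457e+04
|L(j18900)| = 17 × 1.894e+04 / 2.457e+04 = 13.103
20 log₁₀(13.103) = 22.347 dB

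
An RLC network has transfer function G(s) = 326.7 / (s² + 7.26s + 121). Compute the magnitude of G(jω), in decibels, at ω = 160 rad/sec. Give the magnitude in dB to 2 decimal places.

-37.85 dB

|(j160)² + 7.26(j160) + 121| = |-25479 + j1161.6| = 2.551e+04
|G(j160)| = 326.7 / 2.551e+04 = 0.012809
20 log₁₀(0.012809) = -37.850 dB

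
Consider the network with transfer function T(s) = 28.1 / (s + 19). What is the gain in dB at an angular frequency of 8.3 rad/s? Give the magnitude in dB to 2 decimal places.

|j8.3 + 19| = √(8.3² + 19²) = 20.73
|T(j8.3)| = 28.1 / 20.73 = 1.3553
20 log₁₀(1.3553) = 2.641 dB

2.64 dB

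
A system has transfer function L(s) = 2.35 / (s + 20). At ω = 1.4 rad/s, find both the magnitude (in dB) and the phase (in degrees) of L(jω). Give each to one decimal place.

|j1.4 + 20| = √(1.4² + 20²) = 20.05
|L(j1.4)| = 2.35 / 20.05 = 0.11721
20 log₁₀(0.11721) = -18.62 dB
∠(j1.4 + 20) = arctan(1.4/20) = 4.00°
∠L(j1.4) = −4.00° = -4.00°

|L| = -18.6 dB, ∠L = -4.0°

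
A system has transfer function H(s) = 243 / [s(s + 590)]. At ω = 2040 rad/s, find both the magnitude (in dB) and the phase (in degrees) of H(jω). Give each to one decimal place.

|H| = -85.0 dB, ∠H = -163.9°

|j2040 + 590| = √(2040² + 590²) = 2124
|j2040| = 2040
|H(j2040)| = 243 / (2124 × 2040) = 5.6092e-05
20 log₁₀(5.6092e-05) = -85.02 dB
∠(j2040 + 590) = arctan(2040/590) = 73.87°
∠(j2040) = 90.00°
∠H(j2040) = − (73.87° + 90.00°) = -163.87°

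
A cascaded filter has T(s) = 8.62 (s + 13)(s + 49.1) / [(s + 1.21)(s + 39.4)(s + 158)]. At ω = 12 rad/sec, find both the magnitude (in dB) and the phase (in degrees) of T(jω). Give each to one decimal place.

|j12 + 13| = √(12² + 13²) = 17.69
|j12 + 49.1| = √(12² + 49.1²) = 50.55
|j12 + 1.21| = √(12² + 1.21²) = 12.06
|j12 + 39.4| = √(12² + 39.4²) = 41.19
|j12 + 158| = √(12² + 158²) = 158.5
|T(j12)| = 8.62 × 17.69 × 50.55 / (12.06 × 41.19 × 158.5) = 0.09793
20 log₁₀(0.09793) = -20.18 dB
∠(j12 + 13) = arctan(12/13) = 42.71°
∠(j12 + 49.1) = arctan(12/49.1) = 13.73°
∠(j12 + 1.21) = arctan(12/1.21) = 84.24°
∠(j12 + 39.4) = arctan(12/39.4) = 16.94°
∠(j12 + 158) = arctan(12/158) = 4.34°
∠T(j12) = 42.71° + 13.73° − (84.24° + 16.94° + 4.34°) = -49.08°

|T| = -20.2 dB, ∠T = -49.1°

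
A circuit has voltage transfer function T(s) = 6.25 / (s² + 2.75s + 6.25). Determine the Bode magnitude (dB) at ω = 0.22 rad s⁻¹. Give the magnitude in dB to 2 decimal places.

|(j0.22)² + 2.75(j0.22) + 6.25| = |6.2016 + j0.605| = 6.231
|T(j0.22)| = 6.25 / 6.231 = 1.003
20 log₁₀(1.003) = 0.026 dB

0.03 dB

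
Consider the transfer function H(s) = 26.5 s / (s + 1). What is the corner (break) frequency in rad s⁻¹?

1 rad s⁻¹

The single real pole at s = −1 gives a corner at ω = 1 rad s⁻¹.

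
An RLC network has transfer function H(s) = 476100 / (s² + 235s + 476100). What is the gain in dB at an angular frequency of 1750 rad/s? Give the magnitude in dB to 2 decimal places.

|(j1750)² + 235(j1750) + 476100| = |-2.5864e+06 + j4.1125e+05| = 2.619e+06
|H(j1750)| = 476100 / 2.619e+06 = 0.18179
20 log₁₀(0.18179) = -14.808 dB

-14.81 dB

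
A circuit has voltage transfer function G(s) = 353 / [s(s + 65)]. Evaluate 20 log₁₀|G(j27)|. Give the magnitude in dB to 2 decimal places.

-14.62 dB

|j27 + 65| = √(27² + 65²) = 70.38
|j27| = 27
|G(j27)| = 353 / (70.38 × 27) = 0.18575
20 log₁₀(0.18575) = -14.621 dB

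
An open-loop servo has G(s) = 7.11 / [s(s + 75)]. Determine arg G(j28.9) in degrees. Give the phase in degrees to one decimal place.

-111.1°

∠(j28.9 + 75) = arctan(28.9/75) = 21.07°
∠(j28.9) = 90.00°
∠G(j28.9) = − (21.07° + 90.00°) = -111.07°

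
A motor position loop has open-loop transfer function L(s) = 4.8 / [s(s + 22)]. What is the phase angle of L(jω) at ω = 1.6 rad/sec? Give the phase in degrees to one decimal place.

-94.2°

∠(j1.6 + 22) = arctan(1.6/22) = 4.16°
∠(j1.6) = 90.00°
∠L(j1.6) = − (4.16° + 90.00°) = -94.16°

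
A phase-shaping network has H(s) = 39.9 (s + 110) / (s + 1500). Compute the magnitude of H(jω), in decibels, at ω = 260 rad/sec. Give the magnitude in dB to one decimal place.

|j260 + 110| = √(260² + 110²) = 282.3
|j260 + 1500| = √(260² + 1500²) = 1522
|H(j260)| = 39.9 × 282.3 / 1522 = 7.3992
20 log₁₀(7.3992) = 17.38 dB

17.4 dB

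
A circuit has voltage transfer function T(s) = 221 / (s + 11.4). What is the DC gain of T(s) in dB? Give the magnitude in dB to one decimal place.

25.7 dB

T(0) = 221 / 11.4 = 19.386
20 log₁₀(19.386) = 25.75 dB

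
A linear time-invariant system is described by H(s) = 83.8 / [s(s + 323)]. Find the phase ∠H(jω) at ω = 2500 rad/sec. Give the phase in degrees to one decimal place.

∠(j2500 + 323) = arctan(2500/323) = 82.64°
∠(j2500) = 90.00°
∠H(j2500) = − (82.64° + 90.00°) = -172.64°

-172.6°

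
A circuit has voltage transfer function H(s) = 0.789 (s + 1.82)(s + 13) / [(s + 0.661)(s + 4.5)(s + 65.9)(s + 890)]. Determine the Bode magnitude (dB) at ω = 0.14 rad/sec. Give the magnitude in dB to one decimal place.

|j0.14 + 1.82| = √(0.14² + 1.82²) = 1.825
|j0.14 + 13| = √(0.14² + 13²) = 13
|j0.14 + 0.661| = √(0.14² + 0.661²) = 0.6757
|j0.14 + 4.5| = √(0.14² + 4.5²) = 4.502
|j0.14 + 65.9| = √(0.14² + 65.9²) = 65.9
|j0.14 + 890| = √(0.14² + 890²) = 890
|H(j0.14)| = 0.789 × 1.825 × 13 / (0.6757 × 4.502 × 65.9 × 890) = 0.00010495
20 log₁₀(0.00010495) = -79.58 dB

-79.6 dB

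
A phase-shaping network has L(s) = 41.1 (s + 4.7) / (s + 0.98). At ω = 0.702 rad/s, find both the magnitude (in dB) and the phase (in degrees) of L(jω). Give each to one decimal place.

|L| = 44.2 dB, ∠L = -27.1°

|j0.702 + 4.7| = √(0.702² + 4.7²) = 4.752
|j0.702 + 0.98| = √(0.702² + 0.98²) = 1.205
|L(j0.702)| = 41.1 × 4.752 / 1.205 = 162.02
20 log₁₀(162.02) = 44.19 dB
∠(j0.702 + 4.7) = arctan(0.702/4.7) = 8.49°
∠(j0.702 + 0.98) = arctan(0.702/0.98) = 35.62°
∠L(j0.702) = 8.49° − 35.62° = -27.12°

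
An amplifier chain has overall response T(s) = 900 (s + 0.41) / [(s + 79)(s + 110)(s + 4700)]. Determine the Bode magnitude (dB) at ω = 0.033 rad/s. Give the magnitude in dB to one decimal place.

-100.9 dB

|j0.033 + 0.41| = √(0.033² + 0.41²) = 0.4113
|j0.033 + 79| = √(0.033² + 79²) = 79
|j0.033 + 110| = √(0.033² + 110²) = 110
|j0.033 + 4700| = √(0.033² + 4700²) = 4700
|T(j0.033)| = 900 × 0.4113 / (79 × 110 × 4700) = 9.0638e-06
20 log₁₀(9.0638e-06) = -100.85 dB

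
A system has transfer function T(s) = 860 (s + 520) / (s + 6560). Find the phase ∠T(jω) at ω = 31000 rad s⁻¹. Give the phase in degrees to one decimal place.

∠(j31000 + 520) = arctan(31000/520) = 89.04°
∠(j31000 + 6560) = arctan(31000/6560) = 78.05°
∠T(j31000) = 89.04° − 78.05° = 10.99°

11.0°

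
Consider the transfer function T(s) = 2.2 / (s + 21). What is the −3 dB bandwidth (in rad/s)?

For a single-pole low-pass, the −3 dB point is at the pole: ω = 21 rad/s.

21 rad/s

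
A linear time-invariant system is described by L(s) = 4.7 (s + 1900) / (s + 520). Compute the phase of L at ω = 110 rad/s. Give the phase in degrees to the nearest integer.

∠(j110 + 1900) = arctan(110/1900) = 3.31°
∠(j110 + 520) = arctan(110/520) = 11.94°
∠L(j110) = 3.31° − 11.94° = -8.63°

-9°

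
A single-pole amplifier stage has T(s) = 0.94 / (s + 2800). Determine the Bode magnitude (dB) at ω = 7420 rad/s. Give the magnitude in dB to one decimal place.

-78.5 dB

|j7420 + 2800| = √(7420² + 2800²) = 7931
|T(j7420)| = 0.94 / 7931 = 0.00011853
20 log₁₀(0.00011853) = -78.52 dB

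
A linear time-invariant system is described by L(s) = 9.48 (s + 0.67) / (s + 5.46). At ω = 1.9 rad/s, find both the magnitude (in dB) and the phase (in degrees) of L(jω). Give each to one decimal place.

|L| = 10.4 dB, ∠L = 51.4°

|j1.9 + 0.67| = √(1.9² + 0.67²) = 2.015
|j1.9 + 5.46| = √(1.9² + 5.46²) = 5.781
|L(j1.9)| = 9.48 × 2.015 / 5.781 = 3.3037
20 log₁₀(3.3037) = 10.38 dB
∠(j1.9 + 0.67) = arctan(1.9/0.67) = 70.58°
∠(j1.9 + 5.46) = arctan(1.9/5.46) = 19.19°
∠L(j1.9) = 70.58° − 19.19° = 51.39°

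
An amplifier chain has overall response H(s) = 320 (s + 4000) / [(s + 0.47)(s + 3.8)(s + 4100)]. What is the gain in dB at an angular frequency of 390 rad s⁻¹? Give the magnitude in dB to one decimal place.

-53.8 dB

|j390 + 4000| = √(390² + 4000²) = 4019
|j390 + 0.47| = √(390² + 0.47²) = 390
|j390 + 3.8| = √(390² + 3.8²) = 390
|j390 + 4100| = √(390² + 4100²) = 4119
|H(j390)| = 320 × 4019 / (390 × 390 × 4119) = 0.0020529
20 log₁₀(0.0020529) = -53.75 dB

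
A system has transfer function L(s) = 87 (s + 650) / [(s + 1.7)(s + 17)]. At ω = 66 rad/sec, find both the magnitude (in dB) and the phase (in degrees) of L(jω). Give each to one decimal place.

|L| = 22.0 dB, ∠L = -158.3 deg

|j66 + 650| = √(66² + 650²) = 653.3
|j66 + 1.7| = √(66² + 1.7²) = 66.02
|j66 + 17| = √(66² + 17²) = 68.15
|L(j66)| = 87 × 653.3 / (66.02 × 68.15) = 12.632
20 log₁₀(12.632) = 22.03 dB
∠(j66 + 650) = arctan(66/650) = 5.80°
∠(j66 + 1.7) = arctan(66/1.7) = 88.52°
∠(j66 + 17) = arctan(66/17) = 75.56°
∠L(j66) = 5.80° − (88.52° + 75.56°) = -158.28°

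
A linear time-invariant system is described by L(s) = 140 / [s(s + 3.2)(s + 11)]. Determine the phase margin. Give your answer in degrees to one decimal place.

33.5 deg

Gain crossover: |L(jω)| = 1 at ω ≈ 2.87 rad/s.
∠L(j2.87) = −90° − arctan(2.87/3.2) − arctan(2.87/11) ≈ -146.46°
PM = 180° + (-146.46°) = 33.54°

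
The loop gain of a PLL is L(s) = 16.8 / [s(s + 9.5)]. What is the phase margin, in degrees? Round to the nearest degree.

Gain crossover: |L(jω)| = 1 at ω ≈ 1.74 rad/s.
∠L(j1.74) = −90° − arctan(1.74/9.5) ≈ -100.38°
PM = 180° + (-100.38°) = 79.62°

80°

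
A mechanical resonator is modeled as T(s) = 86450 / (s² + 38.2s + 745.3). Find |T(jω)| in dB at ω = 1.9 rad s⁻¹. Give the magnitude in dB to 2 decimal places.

|(j1.9)² + 38.2(j1.9) + 745.3| = |741.69 + j72.58| = 745.2
|T(j1.9)| = 86450 / 745.2 = 116
20 log₁₀(116) = 41.289 dB

41.29 dB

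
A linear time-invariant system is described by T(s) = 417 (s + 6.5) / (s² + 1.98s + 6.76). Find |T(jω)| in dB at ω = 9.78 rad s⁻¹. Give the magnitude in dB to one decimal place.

34.6 dB

|j9.78 + 6.5| = √(9.78² + 6.5²) = 11.74
|(j9.78)² + 1.98(j9.78) + 6.76| = |-88.888 + j19.364| = 90.97
|T(j9.78)| = 417 × 11.74 / 90.97 = 53.827
20 log₁₀(53.827) = 34.62 dB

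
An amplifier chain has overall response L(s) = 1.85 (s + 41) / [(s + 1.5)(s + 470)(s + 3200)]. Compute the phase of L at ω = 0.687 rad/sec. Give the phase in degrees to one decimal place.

-23.7 deg

∠(j0.687 + 41) = arctan(0.687/41) = 0.96°
∠(j0.687 + 1.5) = arctan(0.687/1.5) = 24.61°
∠(j0.687 + 470) = arctan(0.687/470) = 0.08°
∠(j0.687 + 3200) = arctan(0.687/3200) = 0.01°
∠L(j0.687) = 0.96° − (24.61° + 0.08° + 0.01°) = -23.74°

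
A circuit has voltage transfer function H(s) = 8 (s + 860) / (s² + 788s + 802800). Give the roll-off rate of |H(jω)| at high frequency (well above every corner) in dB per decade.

With 1 zero and 2 poles, the high-frequency asymptotic slope is 20 × (1 − 2) = -20 dB/decade.

-20 dB/decade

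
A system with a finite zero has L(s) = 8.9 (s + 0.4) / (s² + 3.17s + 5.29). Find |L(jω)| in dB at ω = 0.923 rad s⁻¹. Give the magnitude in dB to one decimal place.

|j0.923 + 0.4| = √(0.923² + 0.4²) = 1.006
|(j0.923)² + 3.17(j0.923) + 5.29| = |4.4381 + j2.9259| = 5.316
|L(j0.923)| = 8.9 × 1.006 / 5.316 = 1.6842
20 log₁₀(1.6842) = 4.53 dB

4.5 dB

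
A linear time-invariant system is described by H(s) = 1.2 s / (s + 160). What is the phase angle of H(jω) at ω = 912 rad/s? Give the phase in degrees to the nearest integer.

∠(j912) = 90.00°
∠(j912 + 160) = arctan(912/160) = 80.05°
∠H(j912) = 90.00° − 80.05° = 9.95°

10°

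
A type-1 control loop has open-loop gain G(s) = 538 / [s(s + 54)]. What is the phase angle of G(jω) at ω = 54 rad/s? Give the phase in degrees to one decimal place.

∠(j54 + 54) = arctan(54/54) = 45.00°
∠(j54) = 90.00°
∠G(j54) = − (45.00° + 90.00°) = -135.00°

-135.0°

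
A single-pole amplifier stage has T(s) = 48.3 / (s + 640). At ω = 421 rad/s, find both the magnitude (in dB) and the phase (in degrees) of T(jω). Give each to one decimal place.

|T| = -24.0 dB, ∠T = -33.3°

|j421 + 640| = √(421² + 640²) = 766.1
|T(j421)| = 48.3 / 766.1 = 0.06305
20 log₁₀(0.06305) = -24.01 dB
∠(j421 + 640) = arctan(421/640) = 33.34°
∠T(j421) = −33.34° = -33.34°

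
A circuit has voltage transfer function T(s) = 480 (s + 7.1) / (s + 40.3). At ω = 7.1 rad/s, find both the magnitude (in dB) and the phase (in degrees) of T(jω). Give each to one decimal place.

|j7.1 + 7.1| = √(7.1² + 7.1²) = 10.04
|j7.1 + 40.3| = √(7.1² + 40.3²) = 40.92
|T(j7.1)| = 480 × 10.04 / 40.92 = 117.78
20 log₁₀(117.78) = 41.42 dB
∠(j7.1 + 7.1) = arctan(7.1/7.1) = 45.00°
∠(j7.1 + 40.3) = arctan(7.1/40.3) = 9.99°
∠T(j7.1) = 45.00° − 9.99° = 35.01°

|T| = 41.4 dB, ∠T = 35.0°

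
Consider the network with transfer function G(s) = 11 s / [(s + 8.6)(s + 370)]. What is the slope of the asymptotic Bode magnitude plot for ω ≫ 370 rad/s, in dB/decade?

-20 dB/decade

With 1 zero and 2 poles, the high-frequency asymptotic slope is 20 × (1 − 2) = -20 dB/decade.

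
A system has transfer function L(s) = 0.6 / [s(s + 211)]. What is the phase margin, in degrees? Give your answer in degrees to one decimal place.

90.0 deg

Gain crossover: |L(jω)| = 1 at ω ≈ 0.00284 rad/sec.
∠L(j0.00284) = −90° − arctan(0.00284/211) ≈ -90.00°
PM = 180° + (-90.00°) = 90.00°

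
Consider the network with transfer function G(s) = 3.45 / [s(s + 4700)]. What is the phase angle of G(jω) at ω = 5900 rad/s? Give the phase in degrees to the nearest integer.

∠(j5900 + 4700) = arctan(5900/4700) = 51.46°
∠(j5900) = 90.00°
∠G(j5900) = − (51.46° + 90.00°) = -141.46°

-141°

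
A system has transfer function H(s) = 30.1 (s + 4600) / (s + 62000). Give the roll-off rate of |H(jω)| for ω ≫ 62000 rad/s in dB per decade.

0 dB/decade

With 1 zero and 1 pole, the high-frequency asymptotic slope is 20 × (1 − 1) = 0 dB/decade.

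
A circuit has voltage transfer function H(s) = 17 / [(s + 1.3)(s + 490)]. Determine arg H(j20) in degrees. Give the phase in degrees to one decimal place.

-88.6 deg

∠(j20 + 1.3) = arctan(20/1.3) = 86.28°
∠(j20 + 490) = arctan(20/490) = 2.34°
∠H(j20) = − (86.28° + 2.34°) = -88.62°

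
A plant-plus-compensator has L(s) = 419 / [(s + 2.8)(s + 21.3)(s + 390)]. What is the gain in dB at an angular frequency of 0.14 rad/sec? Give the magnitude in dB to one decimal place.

-34.9 dB

|j0.14 + 2.8| = √(0.14² + 2.8²) = 2.803
|j0.14 + 21.3| = √(0.14² + 21.3²) = 21.3
|j0.14 + 390| = √(0.14² + 390²) = 390
|L(j0.14)| = 419 / (2.803 × 21.3 × 390) = 0.017991
20 log₁₀(0.017991) = -34.90 dB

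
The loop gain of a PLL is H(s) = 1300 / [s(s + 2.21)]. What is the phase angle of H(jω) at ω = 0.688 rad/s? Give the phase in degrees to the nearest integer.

∠(j0.688 + 2.21) = arctan(0.688/2.21) = 17.29°
∠(j0.688) = 90.00°
∠H(j0.688) = − (17.29° + 90.00°) = -107.29°

-107°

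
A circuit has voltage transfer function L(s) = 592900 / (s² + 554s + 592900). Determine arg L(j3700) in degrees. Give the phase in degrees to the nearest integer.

∠[(j3700)² + 554(j3700) + 592900] = ∠[-1.3097e+07 + j2.0498e+06] = 171.10°
∠L(j3700) = −171.10° = -171.10°

-171°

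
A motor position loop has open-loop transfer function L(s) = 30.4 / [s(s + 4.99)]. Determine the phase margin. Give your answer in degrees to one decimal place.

Gain crossover: |L(jω)| = 1 at ω ≈ 4.52 rad/sec.
∠L(j4.52) = −90° − arctan(4.52/4.99) ≈ -132.15°
PM = 180° + (-132.15°) = 47.85°

47.9°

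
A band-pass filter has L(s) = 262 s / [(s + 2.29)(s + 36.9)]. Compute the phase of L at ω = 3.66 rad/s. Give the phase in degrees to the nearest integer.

26°

∠(j3.66) = 90.00°
∠(j3.66 + 2.29) = arctan(3.66/2.29) = 57.97°
∠(j3.66 + 36.9) = arctan(3.66/36.9) = 5.66°
∠L(j3.66) = 90.00° − (57.97° + 5.66°) = 26.37°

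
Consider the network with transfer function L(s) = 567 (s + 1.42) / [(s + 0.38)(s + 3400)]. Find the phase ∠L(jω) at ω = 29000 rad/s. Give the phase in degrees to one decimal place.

-83.3 deg

∠(j29000 + 1.42) = arctan(29000/1.42) = 90.00°
∠(j29000 + 0.38) = arctan(29000/0.38) = 90.00°
∠(j29000 + 3400) = arctan(29000/3400) = 83.31°
∠L(j29000) = 90.00° − (90.00° + 83.31°) = -83.32°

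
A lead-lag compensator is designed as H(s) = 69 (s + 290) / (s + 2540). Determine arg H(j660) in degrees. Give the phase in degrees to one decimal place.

∠(j660 + 290) = arctan(660/290) = 66.28°
∠(j660 + 2540) = arctan(660/2540) = 14.57°
∠H(j660) = 66.28° − 14.57° = 51.71°

51.7°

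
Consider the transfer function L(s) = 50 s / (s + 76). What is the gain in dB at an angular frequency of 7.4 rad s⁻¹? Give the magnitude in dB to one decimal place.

13.7 dB

|j7.4| = 7.4
|j7.4 + 76| = √(7.4² + 76²) = 76.36
|L(j7.4)| = 50 × 7.4 / 76.36 = 4.8455
20 log₁₀(4.8455) = 13.71 dB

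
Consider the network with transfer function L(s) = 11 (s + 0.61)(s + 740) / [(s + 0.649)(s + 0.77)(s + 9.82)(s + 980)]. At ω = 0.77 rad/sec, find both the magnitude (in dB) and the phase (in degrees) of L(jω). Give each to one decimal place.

|L| = -2.4 dB, ∠L = -47.7°

|j0.77 + 0.61| = √(0.77² + 0.61²) = 0.9823
|j0.77 + 740| = √(0.77² + 740²) = 740
|j0.77 + 0.649| = √(0.77² + 0.649²) = 1.007
|j0.77 + 0.77| = √(0.77² + 0.77²) = 1.089
|j0.77 + 9.82| = √(0.77² + 9.82²) = 9.85
|j0.77 + 980| = √(0.77² + 980²) = 980
|L(j0.77)| = 11 × 0.9823 × 740 / (1.007 × 1.089 × 9.85 × 980) = 0.75539
20 log₁₀(0.75539) = -2.44 dB
∠(j0.77 + 0.61) = arctan(0.77/0.61) = 51.61°
∠(j0.77 + 740) = arctan(0.77/740) = 0.06°
∠(j0.77 + 0.649) = arctan(0.77/0.649) = 49.87°
∠(j0.77 + 0.77) = arctan(0.77/0.77) = 45.00°
∠(j0.77 + 9.82) = arctan(0.77/9.82) = 4.48°
∠(j0.77 + 980) = arctan(0.77/980) = 0.05°
∠L(j0.77) = 51.61° + 0.06° − (49.87° + 45.00° + 4.48° + 0.05°) = -47.73°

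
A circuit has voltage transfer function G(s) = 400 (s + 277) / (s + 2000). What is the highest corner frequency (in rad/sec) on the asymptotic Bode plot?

2000 rad/sec

Break frequencies occur at each pole and zero magnitude: 277 rad/sec, 2000 rad/sec.
The highest is 2000 rad/sec.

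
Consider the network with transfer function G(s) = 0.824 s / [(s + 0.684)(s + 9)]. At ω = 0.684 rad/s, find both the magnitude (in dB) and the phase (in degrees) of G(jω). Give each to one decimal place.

|j0.684| = 0.684
|j0.684 + 0.684| = √(0.684² + 0.684²) = 0.9673
|j0.684 + 9| = √(0.684² + 9²) = 9.026
|G(j0.684)| = 0.824 × 0.684 / (0.9673 × 9.026) = 0.064553
20 log₁₀(0.064553) = -23.80 dB
∠(j0.684) = 90.00°
∠(j0.684 + 0.684) = arctan(0.684/0.684) = 45.00°
∠(j0.684 + 9) = arctan(0.684/9) = 4.35°
∠G(j0.684) = 90.00° − (45.00° + 4.35°) = 40.65°

|G| = -23.8 dB, ∠G = 40.7°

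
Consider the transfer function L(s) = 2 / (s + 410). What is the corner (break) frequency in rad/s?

The single real pole at s = −410 gives a corner at ω = 410 rad/s.

410 rad/s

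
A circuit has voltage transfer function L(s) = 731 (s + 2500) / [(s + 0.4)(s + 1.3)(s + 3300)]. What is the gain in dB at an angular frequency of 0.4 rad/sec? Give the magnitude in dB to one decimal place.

|j0.4 + 2500| = √(0.4² + 2500²) = 2500
|j0.4 + 0.4| = √(0.4² + 0.4²) = 0.5657
|j0.4 + 1.3| = √(0.4² + 1.3²) = 1.36
|j0.4 + 3300| = √(0.4² + 3300²) = 3300
|L(j0.4)| = 731 × 2500 / (0.5657 × 1.36 × 3300) = 719.75
20 log₁₀(719.75) = 57.14 dB

57.1 dB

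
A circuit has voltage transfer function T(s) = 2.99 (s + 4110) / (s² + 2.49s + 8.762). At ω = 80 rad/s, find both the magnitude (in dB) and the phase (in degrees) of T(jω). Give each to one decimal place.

|j80 + 4110| = √(80² + 4110²) = 4111
|(j80)² + 2.49(j80) + 8.762| = |-6391.2 + j199.2| = 6394
|T(j80)| = 2.99 × 4111 / 6394 = 1.9222
20 log₁₀(1.9222) = 5.68 dB
∠(j80 + 4110) = arctan(80/4110) = 1.12°
∠[(j80)² + 2.49(j80) + 8.762] = ∠[-6391.2 + j199.2] = 178.21°
∠T(j80) = 1.12° − 178.21° = -177.10°

|T| = 5.7 dB, ∠T = -177.1 deg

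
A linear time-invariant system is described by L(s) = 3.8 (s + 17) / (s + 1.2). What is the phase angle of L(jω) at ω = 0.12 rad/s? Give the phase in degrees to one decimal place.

-5.3 deg

∠(j0.12 + 17) = arctan(0.12/17) = 0.40°
∠(j0.12 + 1.2) = arctan(0.12/1.2) = 5.71°
∠L(j0.12) = 0.40° − 5.71° = -5.31°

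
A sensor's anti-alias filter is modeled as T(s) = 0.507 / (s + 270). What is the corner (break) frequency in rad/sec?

270 rad/sec

The single real pole at s = −270 gives a corner at ω = 270 rad/sec.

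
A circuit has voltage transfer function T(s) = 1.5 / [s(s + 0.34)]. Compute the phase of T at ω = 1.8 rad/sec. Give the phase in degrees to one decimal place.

-169.3 deg

∠(j1.8 + 0.34) = arctan(1.8/0.34) = 79.30°
∠(j1.8) = 90.00°
∠T(j1.8) = − (79.30° + 90.00°) = -169.30°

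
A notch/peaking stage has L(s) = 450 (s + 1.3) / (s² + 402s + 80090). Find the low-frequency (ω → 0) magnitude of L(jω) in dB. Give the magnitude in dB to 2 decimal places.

-42.73 dB

L(0) = 450 × 1.3 / 80090 = 0.0073043
20 log₁₀(0.0073043) = -42.728 dB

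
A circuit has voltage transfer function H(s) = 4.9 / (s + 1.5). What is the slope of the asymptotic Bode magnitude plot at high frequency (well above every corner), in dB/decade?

-20 dB/decade

With 0 zeros and 1 pole, the high-frequency asymptotic slope is 20 × (0 − 1) = -20 dB/decade.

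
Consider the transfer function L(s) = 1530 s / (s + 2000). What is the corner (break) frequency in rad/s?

2000 rad/s

The single real pole at s = −2000 gives a corner at ω = 2000 rad/s.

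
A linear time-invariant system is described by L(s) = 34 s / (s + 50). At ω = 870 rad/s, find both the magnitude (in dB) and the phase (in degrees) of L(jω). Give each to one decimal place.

|j870| = 870
|j870 + 50| = √(870² + 50²) = 871.4
|L(j870)| = 34 × 870 / 871.4 = 33.944
20 log₁₀(33.944) = 30.62 dB
∠(j870) = 90.00°
∠(j870 + 50) = arctan(870/50) = 86.71°
∠L(j870) = 90.00° − 86.71° = 3.29°

|L| = 30.6 dB, ∠L = 3.3°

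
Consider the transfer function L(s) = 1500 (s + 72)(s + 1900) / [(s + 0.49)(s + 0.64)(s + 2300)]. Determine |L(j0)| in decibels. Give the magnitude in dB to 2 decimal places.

L(0) = 1500 × 72 × 1900 / (0.49 × 0.64 × 2300) = 2.8449e+05
20 log₁₀(2.8449e+05) = 109.081 dB

109.08 dB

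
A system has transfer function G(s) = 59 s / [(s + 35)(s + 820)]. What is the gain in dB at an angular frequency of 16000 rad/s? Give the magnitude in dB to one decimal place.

-48.7 dB

|j16000| = 1.6e+04
|j16000 + 35| = √(16000² + 35²) = 1.6e+04
|j16000 + 820| = √(16000² + 820²) = 1.602e+04
|G(j16000)| = 59 × 1.6e+04 / (1.6e+04 × 1.602e+04) = 0.0036827
20 log₁₀(0.0036827) = -48.68 dB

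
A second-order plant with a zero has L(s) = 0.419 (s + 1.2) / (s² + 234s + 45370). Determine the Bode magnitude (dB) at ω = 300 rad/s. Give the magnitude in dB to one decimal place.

|j300 + 1.2| = √(300² + 1.2²) = 300
|(j300)² + 234(j300) + 45370| = |-44630 + j70200| = 8.319e+04
|L(j300)| = 0.419 × 300 / 8.319e+04 = 0.0015111
20 log₁₀(0.0015111) = -56.41 dB

-56.4 dB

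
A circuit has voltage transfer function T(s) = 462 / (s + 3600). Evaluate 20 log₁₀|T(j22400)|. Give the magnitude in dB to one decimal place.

|j22400 + 3600| = √(22400² + 3600²) = 2.269e+04
|T(j22400)| = 462 / 2.269e+04 = 0.020364
20 log₁₀(0.020364) = -33.82 dB

-33.8 dB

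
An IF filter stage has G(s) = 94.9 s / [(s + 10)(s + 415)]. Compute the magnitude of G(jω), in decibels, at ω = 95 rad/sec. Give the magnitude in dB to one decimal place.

|j95| = 95
|j95 + 10| = √(95² + 10²) = 95.52
|j95 + 415| = √(95² + 415²) = 425.7
|G(j95)| = 94.9 × 95 / (95.52 × 425.7) = 0.22168
20 log₁₀(0.22168) = -13.09 dB

-13.1 dB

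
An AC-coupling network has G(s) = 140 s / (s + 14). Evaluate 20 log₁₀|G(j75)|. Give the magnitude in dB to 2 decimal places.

|j75| = 75
|j75 + 14| = √(75² + 14²) = 76.3
|G(j75)| = 140 × 75 / 76.3 = 137.62
20 log₁₀(137.62) = 42.774 dB

42.77 dB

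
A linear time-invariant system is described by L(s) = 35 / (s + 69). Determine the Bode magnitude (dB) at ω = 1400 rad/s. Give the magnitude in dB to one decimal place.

|j1400 + 69| = √(1400² + 69²) = 1402
|L(j1400)| = 35 / 1402 = 0.02497
20 log₁₀(0.02497) = -32.05 dB

-32.1 dB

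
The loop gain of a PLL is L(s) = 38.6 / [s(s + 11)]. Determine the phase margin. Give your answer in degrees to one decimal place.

73.0°

Gain crossover: |L(jω)| = 1 at ω ≈ 3.36 rad/s.
∠L(j3.36) = −90° − arctan(3.36/11) ≈ -106.97°
PM = 180° + (-106.97°) = 73.03°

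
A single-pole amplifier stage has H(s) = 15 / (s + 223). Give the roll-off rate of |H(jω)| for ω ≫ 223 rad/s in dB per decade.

-20 dB/decade

With 0 zeros and 1 pole, the high-frequency asymptotic slope is 20 × (0 − 1) = -20 dB/decade.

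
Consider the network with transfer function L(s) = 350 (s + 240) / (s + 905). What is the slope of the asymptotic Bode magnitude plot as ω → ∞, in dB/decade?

With 1 zero and 1 pole, the high-frequency asymptotic slope is 20 × (1 − 1) = 0 dB/decade.

0 dB/decade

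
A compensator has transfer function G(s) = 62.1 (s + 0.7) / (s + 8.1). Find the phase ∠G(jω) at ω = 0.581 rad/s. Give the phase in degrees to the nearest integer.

∠(j0.581 + 0.7) = arctan(0.581/0.7) = 39.69°
∠(j0.581 + 8.1) = arctan(0.581/8.1) = 4.10°
∠G(j0.581) = 39.69° − 4.10° = 35.59°

36°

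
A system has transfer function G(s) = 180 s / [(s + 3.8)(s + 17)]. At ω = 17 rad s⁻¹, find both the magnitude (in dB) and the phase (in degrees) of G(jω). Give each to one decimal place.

|j17| = 17
|j17 + 3.8| = √(17² + 3.8²) = 17.42
|j17 + 17| = √(17² + 17²) = 24.04
|G(j17)| = 180 × 17 / (17.42 × 24.04) = 7.3067
20 log₁₀(7.3067) = 17.27 dB
∠(j17) = 90.00°
∠(j17 + 3.8) = arctan(17/3.8) = 77.40°
∠(j17 + 17) = arctan(17/17) = 45.00°
∠G(j17) = 90.00° − (77.40° + 45.00°) = -32.40°

|G| = 17.3 dB, ∠G = -32.4°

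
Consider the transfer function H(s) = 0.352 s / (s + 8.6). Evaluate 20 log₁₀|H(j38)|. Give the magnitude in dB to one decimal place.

-9.3 dB

|j38| = 38
|j38 + 8.6| = √(38² + 8.6²) = 38.96
|H(j38)| = 0.352 × 38 / 38.96 = 0.34332
20 log₁₀(0.34332) = -9.29 dB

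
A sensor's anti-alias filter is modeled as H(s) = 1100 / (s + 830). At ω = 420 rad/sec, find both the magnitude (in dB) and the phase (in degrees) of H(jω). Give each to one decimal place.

|j420 + 830| = √(420² + 830²) = 930.2
|H(j420)| = 1100 / 930.2 = 1.1825
20 log₁₀(1.1825) = 1.46 dB
∠(j420 + 830) = arctan(420/830) = 26.84°
∠H(j420) = −26.84° = -26.84°

|H| = 1.5 dB, ∠H = -26.8°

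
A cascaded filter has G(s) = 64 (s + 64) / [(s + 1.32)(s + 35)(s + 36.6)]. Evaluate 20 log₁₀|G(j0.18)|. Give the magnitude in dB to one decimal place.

|j0.18 + 64| = √(0.18² + 64²) = 64
|j0.18 + 1.32| = √(0.18² + 1.32²) = 1.332
|j0.18 + 35| = √(0.18² + 35²) = 35
|j0.18 + 36.6| = √(0.18² + 36.6²) = 36.6
|G(j0.18)| = 64 × 64 / (1.332 × 35 × 36.6) = 2.4001
20 log₁₀(2.4001) = 7.60 dB

7.6 dB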